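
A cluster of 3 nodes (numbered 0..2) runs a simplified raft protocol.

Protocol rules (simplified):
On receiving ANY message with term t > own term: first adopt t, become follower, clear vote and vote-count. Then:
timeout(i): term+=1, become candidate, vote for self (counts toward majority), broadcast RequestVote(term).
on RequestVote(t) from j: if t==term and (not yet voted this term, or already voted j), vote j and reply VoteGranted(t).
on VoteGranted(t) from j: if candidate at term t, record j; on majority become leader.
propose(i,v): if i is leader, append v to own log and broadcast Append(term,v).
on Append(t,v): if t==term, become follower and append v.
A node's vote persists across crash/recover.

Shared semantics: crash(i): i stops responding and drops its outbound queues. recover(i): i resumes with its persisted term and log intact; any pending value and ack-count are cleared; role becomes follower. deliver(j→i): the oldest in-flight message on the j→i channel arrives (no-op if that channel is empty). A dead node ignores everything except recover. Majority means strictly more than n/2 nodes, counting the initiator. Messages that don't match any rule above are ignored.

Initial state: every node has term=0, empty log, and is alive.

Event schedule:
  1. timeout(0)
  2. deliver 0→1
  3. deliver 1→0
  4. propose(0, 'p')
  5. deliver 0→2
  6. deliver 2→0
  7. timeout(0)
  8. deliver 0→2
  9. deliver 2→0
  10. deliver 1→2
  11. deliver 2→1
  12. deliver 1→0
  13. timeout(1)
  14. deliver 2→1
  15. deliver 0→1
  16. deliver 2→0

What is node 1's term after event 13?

2

[1] timeout(0) → N0(cand t1 [-])
[2] deliver 0→1 → N1(foll t1 [-])
[3] deliver 1→0 → N0(lead t1 [-])
[4] propose(0,'p') → N0(lead t1 [p])
[5] deliver 0→2 → N2(foll t1 [-])
[6] deliver 2→0 → ∅
[7] timeout(0) → N0(cand t2 [p])
[8] deliver 0→2 → N2(foll t1 [p])
[9] deliver 2→0 → ∅
[10] deliver 1→2 → ∅
[11] deliver 2→1 → ∅
[12] deliver 1→0 → ∅
[13] timeout(1) → N1(cand t2 [-])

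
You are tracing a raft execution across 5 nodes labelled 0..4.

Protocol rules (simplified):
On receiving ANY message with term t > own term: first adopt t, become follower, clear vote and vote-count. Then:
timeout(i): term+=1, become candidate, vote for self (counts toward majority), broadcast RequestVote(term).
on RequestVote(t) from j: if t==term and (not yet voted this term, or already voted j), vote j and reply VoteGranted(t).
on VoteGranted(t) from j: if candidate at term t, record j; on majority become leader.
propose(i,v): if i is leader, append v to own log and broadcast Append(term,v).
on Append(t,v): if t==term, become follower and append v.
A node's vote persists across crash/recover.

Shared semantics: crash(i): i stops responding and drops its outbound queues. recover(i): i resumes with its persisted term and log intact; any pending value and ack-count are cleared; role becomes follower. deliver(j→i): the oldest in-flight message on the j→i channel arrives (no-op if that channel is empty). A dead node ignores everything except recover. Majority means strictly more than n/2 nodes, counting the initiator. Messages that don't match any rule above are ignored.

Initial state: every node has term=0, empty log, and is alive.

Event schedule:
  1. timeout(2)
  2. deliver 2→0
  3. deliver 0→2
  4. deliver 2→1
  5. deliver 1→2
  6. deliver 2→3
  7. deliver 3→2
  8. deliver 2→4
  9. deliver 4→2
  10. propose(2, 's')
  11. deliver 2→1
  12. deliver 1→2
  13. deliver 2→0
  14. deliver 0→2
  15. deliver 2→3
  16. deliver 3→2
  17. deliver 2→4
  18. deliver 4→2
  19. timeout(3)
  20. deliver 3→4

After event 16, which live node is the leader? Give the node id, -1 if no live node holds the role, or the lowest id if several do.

2

[1] timeout(2) → N2(cand t1 [-])
[2] deliver 2→0 → N0(foll t1 [-])
[3] deliver 0→2 → ∅
[4] deliver 2→1 → N1(foll t1 [-])
[5] deliver 1→2 → N2(lead t1 [-])
[6] deliver 2→3 → N3(foll t1 [-])
[7] deliver 3→2 → ∅
[8] deliver 2→4 → N4(foll t1 [-])
[9] deliver 4→2 → ∅
[10] propose(2,'s') → N2(lead t1 [s])
[11] deliver 2→1 → N1(foll t1 [s])
[12] deliver 1→2 → ∅
[13] deliver 2→0 → N0(foll t1 [s])
[14] deliver 0→2 → ∅
[15] deliver 2→3 → N3(foll t1 [s])
[16] deliver 3→2 → ∅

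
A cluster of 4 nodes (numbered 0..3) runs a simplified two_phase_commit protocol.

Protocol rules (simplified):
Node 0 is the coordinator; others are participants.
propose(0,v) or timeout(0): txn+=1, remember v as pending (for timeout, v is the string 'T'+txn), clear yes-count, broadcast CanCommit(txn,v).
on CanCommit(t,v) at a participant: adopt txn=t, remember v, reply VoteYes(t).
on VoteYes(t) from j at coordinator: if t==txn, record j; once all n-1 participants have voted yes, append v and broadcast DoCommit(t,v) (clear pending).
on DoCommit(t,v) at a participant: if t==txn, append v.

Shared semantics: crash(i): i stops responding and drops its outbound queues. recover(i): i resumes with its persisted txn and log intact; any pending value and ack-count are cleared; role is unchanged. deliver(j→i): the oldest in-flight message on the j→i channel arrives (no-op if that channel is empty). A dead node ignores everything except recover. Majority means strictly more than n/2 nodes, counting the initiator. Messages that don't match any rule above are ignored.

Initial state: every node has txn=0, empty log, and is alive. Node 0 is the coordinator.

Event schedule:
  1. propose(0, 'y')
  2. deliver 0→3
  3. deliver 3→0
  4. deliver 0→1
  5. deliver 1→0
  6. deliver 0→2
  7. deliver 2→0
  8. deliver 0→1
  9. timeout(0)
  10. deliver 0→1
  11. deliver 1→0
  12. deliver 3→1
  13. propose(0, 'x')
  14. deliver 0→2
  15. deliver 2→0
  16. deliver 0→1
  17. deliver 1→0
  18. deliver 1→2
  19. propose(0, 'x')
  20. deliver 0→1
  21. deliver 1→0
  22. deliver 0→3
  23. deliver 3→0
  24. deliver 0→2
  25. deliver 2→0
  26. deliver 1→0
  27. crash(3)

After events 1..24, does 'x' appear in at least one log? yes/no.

no

after 1 — propose(0,'y'): n0:coor/t1/[-]
after 2 — deliver 0→3: n3:part/t1/[-]
after 3 — deliver 3→0: ·
after 4 — deliver 0→1: n1:part/t1/[-]
after 5 — deliver 1→0: ·
after 6 — deliver 0→2: n2:part/t1/[-]
after 7 — deliver 2→0: n0:coor/t1/[y]
after 8 — deliver 0→1: n1:part/t1/[y]
after 9 — timeout(0): n0:coor/t2/[y]
after 10 — deliver 0→1: n1:part/t2/[y]
after 11 — deliver 1→0: ·
after 12 — deliver 3→1: ·
after 13 — propose(0,'x'): n0:coor/t3/[y]
after 14 — deliver 0→2: n2:part/t1/[y]
after 15 — deliver 2→0: ·
after 16 — deliver 0→1: n1:part/t3/[y]
after 17 — deliver 1→0: ·
after 18 — deliver 1→2: ·
after 19 — propose(0,'x'): n0:coor/t4/[y]
after 20 — deliver 0→1: n1:part/t4/[y]
after 21 — deliver 1→0: ·
after 22 — deliver 0→3: n3:part/t1/[y]
after 23 — deliver 3→0: ·
after 24 — deliver 0→2: n2:part/t2/[y]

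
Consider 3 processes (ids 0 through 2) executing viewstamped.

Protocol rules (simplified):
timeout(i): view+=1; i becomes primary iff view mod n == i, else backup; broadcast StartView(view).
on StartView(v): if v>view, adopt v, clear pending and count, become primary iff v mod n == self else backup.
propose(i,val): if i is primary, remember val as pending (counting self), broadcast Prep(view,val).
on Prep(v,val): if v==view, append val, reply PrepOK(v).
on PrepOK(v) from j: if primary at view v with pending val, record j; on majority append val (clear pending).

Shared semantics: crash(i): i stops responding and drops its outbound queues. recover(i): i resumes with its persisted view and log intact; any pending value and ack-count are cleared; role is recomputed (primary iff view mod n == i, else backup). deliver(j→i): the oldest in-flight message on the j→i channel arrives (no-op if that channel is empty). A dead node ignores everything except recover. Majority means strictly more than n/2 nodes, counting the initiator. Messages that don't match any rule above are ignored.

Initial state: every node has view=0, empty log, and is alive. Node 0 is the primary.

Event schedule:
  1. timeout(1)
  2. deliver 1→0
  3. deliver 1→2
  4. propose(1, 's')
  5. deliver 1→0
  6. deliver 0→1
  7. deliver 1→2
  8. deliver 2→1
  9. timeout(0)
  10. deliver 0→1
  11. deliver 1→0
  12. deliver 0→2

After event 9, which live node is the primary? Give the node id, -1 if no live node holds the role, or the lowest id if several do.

1

step 1 timeout(1): 1={prim,v=1,log=-}
step 2 deliver 1→0: 0={back,v=1,log=-}
step 3 deliver 1→2: 2={back,v=1,log=-}
step 4 propose(1,'s'): —
step 5 deliver 1→0: 0={back,v=1,log=s}
step 6 deliver 0→1: 1={prim,v=1,log=s}
step 7 deliver 1→2: 2={back,v=1,log=s}
step 8 deliver 2→1: —
step 9 timeout(0): 0={back,v=2,log=s}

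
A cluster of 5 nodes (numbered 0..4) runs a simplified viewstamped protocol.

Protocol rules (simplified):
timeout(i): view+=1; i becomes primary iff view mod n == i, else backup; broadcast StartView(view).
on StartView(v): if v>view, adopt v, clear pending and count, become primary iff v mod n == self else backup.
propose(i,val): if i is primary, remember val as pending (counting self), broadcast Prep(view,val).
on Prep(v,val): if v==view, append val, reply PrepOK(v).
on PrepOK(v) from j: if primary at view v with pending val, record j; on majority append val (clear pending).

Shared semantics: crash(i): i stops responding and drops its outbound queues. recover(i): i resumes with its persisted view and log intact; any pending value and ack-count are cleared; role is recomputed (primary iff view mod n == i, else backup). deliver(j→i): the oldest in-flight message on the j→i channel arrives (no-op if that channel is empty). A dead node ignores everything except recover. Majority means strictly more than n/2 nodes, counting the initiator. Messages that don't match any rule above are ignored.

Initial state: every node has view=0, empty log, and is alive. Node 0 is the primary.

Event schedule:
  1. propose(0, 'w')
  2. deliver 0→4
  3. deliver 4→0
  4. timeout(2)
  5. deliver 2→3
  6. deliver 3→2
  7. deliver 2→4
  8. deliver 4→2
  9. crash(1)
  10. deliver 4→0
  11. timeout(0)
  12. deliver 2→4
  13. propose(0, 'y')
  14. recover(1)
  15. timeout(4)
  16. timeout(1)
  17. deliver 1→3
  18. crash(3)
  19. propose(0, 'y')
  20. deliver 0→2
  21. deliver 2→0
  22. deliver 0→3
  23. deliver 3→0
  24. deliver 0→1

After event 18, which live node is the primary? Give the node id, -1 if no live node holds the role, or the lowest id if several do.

after 1 — propose(0,'w'): ·
after 2 — deliver 0→4: n4:back/v0/[w]
after 3 — deliver 4→0: ·
after 4 — timeout(2): n2:back/v1/[-]
after 5 — deliver 2→3: n3:back/v1/[-]
after 6 — deliver 3→2: ·
after 7 — deliver 2→4: n4:back/v1/[w]
after 8 — deliver 4→2: ·
after 9 — crash(1): n1:✗back/v0/[-]
after 10 — deliver 4→0: ·
after 11 — timeout(0): n0:back/v1/[-]
after 12 — deliver 2→4: ·
after 13 — propose(0,'y'): ·
after 14 — recover(1): n1:back/v0/[-]
after 15 — timeout(4): n4:back/v2/[w]
after 16 — timeout(1): n1:prim/v1/[-]
after 17 — deliver 1→3: ·
after 18 — crash(3): n3:✗back/v1/[-]

1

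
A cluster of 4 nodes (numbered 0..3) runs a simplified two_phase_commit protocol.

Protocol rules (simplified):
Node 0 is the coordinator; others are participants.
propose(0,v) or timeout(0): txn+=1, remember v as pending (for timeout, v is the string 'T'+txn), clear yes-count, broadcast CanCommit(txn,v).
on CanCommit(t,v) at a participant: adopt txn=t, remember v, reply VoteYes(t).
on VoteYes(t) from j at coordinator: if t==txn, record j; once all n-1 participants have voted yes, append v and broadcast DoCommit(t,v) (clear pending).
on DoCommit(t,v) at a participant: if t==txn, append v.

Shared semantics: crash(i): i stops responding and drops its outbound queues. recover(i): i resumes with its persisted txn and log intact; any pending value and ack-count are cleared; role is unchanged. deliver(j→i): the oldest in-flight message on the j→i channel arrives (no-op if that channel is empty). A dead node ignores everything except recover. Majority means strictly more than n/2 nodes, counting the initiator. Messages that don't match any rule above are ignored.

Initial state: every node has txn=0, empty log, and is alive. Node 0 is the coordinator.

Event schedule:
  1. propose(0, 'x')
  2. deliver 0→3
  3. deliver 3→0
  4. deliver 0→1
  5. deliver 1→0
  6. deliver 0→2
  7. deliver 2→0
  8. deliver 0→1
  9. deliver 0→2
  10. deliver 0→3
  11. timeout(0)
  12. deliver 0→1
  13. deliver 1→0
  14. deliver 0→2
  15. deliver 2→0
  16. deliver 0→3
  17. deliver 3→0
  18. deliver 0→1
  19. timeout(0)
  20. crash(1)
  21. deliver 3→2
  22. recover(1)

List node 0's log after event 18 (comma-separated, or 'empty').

x,T2

step 1 propose(0,'x'): 0={coor,t=1,log=-}
step 2 deliver 0→3: 3={part,t=1,log=-}
step 3 deliver 3→0: —
step 4 deliver 0→1: 1={part,t=1,log=-}
step 5 deliver 1→0: —
step 6 deliver 0→2: 2={part,t=1,log=-}
step 7 deliver 2→0: 0={coor,t=1,log=x}
step 8 deliver 0→1: 1={part,t=1,log=x}
step 9 deliver 0→2: 2={part,t=1,log=x}
step 10 deliver 0→3: 3={part,t=1,log=x}
step 11 timeout(0): 0={coor,t=2,log=x}
step 12 deliver 0→1: 1={part,t=2,log=x}
step 13 deliver 1→0: —
step 14 deliver 0→2: 2={part,t=2,log=x}
step 15 deliver 2→0: —
step 16 deliver 0→3: 3={part,t=2,log=x}
step 17 deliver 3→0: 0={coor,t=2,log=x,T2}
step 18 deliver 0→1: 1={part,t=2,log=x,T2}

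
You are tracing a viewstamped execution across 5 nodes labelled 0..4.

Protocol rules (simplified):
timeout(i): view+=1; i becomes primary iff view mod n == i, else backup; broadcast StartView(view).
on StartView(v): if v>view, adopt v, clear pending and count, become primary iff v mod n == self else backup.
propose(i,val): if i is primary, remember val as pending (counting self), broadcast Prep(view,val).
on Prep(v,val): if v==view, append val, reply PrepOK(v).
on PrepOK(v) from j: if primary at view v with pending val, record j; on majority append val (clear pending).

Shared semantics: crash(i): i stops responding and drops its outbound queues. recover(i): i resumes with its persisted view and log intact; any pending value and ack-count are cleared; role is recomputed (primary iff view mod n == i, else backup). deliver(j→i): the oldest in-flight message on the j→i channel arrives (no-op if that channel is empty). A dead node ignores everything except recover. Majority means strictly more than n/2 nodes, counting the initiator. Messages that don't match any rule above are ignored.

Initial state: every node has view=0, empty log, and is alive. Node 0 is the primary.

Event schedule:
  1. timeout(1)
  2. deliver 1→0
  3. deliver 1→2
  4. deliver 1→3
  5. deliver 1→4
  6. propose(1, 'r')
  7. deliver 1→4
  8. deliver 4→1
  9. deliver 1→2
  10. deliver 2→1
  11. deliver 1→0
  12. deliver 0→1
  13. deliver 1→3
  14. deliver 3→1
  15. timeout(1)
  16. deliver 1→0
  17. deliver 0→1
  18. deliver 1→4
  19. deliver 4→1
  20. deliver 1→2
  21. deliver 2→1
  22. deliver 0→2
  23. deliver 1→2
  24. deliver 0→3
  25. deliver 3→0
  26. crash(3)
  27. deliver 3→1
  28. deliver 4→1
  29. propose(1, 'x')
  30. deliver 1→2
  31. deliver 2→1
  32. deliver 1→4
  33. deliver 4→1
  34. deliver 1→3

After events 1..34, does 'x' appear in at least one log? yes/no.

no

step 1 timeout(1): 1={prim,v=1,log=-}
step 2 deliver 1→0: 0={back,v=1,log=-}
step 3 deliver 1→2: 2={back,v=1,log=-}
step 4 deliver 1→3: 3={back,v=1,log=-}
step 5 deliver 1→4: 4={back,v=1,log=-}
step 6 propose(1,'r'): —
step 7 deliver 1→4: 4={back,v=1,log=r}
step 8 deliver 4→1: —
step 9 deliver 1→2: 2={back,v=1,log=r}
step 10 deliver 2→1: 1={prim,v=1,log=r}
step 11 deliver 1→0: 0={back,v=1,log=r}
step 12 deliver 0→1: —
step 13 deliver 1→3: 3={back,v=1,log=r}
step 14 deliver 3→1: —
step 15 timeout(1): 1={back,v=2,log=r}
step 16 deliver 1→0: 0={back,v=2,log=r}
step 17 deliver 0→1: —
step 18 deliver 1→4: 4={back,v=2,log=r}
step 19 deliver 4→1: —
step 20 deliver 1→2: 2={prim,v=2,log=r}
step 21 deliver 2→1: —
step 22 deliver 0→2: —
step 23 deliver 1→2: —
step 24 deliver 0→3: —
step 25 deliver 3→0: —
step 26 crash(3): 3={✗back,v=1,log=r}
step 27 deliver 3→1: —
step 28 deliver 4→1: —
step 29 propose(1,'x'): —
step 30 deliver 1→2: —
step 31 deliver 2→1: —
step 32 deliver 1→4: —
step 33 deliver 4→1: —
step 34 deliver 1→3: —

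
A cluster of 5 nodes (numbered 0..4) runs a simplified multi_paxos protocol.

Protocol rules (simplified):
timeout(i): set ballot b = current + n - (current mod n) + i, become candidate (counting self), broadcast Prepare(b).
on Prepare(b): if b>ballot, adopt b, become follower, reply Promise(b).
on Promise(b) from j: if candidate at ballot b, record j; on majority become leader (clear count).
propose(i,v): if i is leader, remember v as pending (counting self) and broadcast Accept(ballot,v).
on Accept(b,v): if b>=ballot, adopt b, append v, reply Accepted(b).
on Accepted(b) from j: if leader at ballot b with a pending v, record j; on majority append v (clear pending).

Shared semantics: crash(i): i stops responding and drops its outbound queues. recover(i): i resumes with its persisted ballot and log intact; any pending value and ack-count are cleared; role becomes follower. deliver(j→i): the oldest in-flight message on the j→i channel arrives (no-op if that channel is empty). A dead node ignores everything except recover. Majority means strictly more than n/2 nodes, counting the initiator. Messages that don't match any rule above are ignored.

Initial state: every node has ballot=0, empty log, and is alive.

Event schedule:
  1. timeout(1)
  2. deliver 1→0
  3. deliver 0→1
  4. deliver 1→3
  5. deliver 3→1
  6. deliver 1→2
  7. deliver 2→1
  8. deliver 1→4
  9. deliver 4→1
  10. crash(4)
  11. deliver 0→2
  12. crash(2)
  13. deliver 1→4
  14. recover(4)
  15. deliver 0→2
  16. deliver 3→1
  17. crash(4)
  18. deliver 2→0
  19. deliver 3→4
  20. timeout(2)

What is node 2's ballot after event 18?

6

e1 timeout(1): 1[cand,b=6,-]
e2 deliver 1→0: 0[foll,b=6,-]
e3 deliver 0→1: ·
e4 deliver 1→3: 3[foll,b=6,-]
e5 deliver 3→1: 1[lead,b=6,-]
e6 deliver 1→2: 2[foll,b=6,-]
e7 deliver 2→1: ·
e8 deliver 1→4: 4[foll,b=6,-]
e9 deliver 4→1: ·
e10 crash(4): 4[✗foll,b=6,-]
e11 deliver 0→2: ·
e12 crash(2): 2[✗foll,b=6,-]
e13 deliver 1→4: ·
e14 recover(4): 4[foll,b=6,-]
e15 deliver 0→2: ·
e16 deliver 3→1: ·
e17 crash(4): 4[✗foll,b=6,-]
e18 deliver 2→0: ·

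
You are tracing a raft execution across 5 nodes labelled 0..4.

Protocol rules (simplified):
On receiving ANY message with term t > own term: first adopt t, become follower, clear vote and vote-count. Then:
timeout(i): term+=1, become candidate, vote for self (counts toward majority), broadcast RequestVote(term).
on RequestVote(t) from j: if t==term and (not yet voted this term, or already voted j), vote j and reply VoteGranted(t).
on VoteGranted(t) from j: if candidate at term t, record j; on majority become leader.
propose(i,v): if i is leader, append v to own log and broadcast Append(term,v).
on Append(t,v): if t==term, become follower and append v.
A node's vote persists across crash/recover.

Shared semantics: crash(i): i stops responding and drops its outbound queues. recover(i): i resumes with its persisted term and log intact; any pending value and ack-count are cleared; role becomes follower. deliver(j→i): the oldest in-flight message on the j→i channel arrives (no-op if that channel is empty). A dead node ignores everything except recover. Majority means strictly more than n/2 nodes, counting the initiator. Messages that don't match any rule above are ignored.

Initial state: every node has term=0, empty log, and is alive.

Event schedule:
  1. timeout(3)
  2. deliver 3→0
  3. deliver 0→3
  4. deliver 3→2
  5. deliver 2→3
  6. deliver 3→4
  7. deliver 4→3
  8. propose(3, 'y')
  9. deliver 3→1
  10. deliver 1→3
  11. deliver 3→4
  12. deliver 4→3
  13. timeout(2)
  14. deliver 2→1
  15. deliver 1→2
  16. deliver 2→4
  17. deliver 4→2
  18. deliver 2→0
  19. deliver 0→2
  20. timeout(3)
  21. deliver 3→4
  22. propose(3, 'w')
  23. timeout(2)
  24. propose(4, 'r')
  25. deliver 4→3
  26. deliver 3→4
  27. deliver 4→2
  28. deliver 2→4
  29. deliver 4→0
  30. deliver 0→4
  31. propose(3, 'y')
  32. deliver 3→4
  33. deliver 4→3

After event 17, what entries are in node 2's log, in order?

empty

[1] timeout(3) → N3(cand t1 [-])
[2] deliver 3→0 → N0(foll t1 [-])
[3] deliver 0→3 → ∅
[4] deliver 3→2 → N2(foll t1 [-])
[5] deliver 2→3 → N3(lead t1 [-])
[6] deliver 3→4 → N4(foll t1 [-])
[7] deliver 4→3 → ∅
[8] propose(3,'y') → N3(lead t1 [y])
[9] deliver 3→1 → N1(foll t1 [-])
[10] deliver 1→3 → ∅
[11] deliver 3→4 → N4(foll t1 [y])
[12] deliver 4→3 → ∅
[13] timeout(2) → N2(cand t2 [-])
[14] deliver 2→1 → N1(foll t2 [-])
[15] deliver 1→2 → ∅
[16] deliver 2→4 → N4(foll t2 [y])
[17] deliver 4→2 → N2(lead t2 [-])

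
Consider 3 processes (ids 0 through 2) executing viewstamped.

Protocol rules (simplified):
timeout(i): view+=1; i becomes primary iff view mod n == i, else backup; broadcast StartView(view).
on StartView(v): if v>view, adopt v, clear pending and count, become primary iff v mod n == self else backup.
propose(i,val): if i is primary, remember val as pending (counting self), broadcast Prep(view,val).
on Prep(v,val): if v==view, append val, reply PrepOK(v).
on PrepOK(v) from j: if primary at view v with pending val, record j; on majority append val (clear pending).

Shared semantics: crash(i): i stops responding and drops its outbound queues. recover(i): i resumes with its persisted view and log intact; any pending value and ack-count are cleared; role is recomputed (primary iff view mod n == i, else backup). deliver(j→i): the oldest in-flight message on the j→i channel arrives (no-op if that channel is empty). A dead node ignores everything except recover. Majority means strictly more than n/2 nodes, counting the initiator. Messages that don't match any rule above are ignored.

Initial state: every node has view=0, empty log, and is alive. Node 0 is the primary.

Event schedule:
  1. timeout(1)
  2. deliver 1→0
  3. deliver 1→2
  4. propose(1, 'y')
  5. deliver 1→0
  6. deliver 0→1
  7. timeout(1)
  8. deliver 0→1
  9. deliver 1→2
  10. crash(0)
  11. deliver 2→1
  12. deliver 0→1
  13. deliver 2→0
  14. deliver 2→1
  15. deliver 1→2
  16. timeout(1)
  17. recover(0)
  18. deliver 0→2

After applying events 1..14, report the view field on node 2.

1

e1 timeout(1): 1[prim,v=1,-]
e2 deliver 1→0: 0[back,v=1,-]
e3 deliver 1→2: 2[back,v=1,-]
e4 propose(1,'y'): ·
e5 deliver 1→0: 0[back,v=1,y]
e6 deliver 0→1: 1[prim,v=1,y]
e7 timeout(1): 1[back,v=2,y]
e8 deliver 0→1: ·
e9 deliver 1→2: 2[back,v=1,y]
e10 crash(0): 0[✗back,v=1,y]
e11 deliver 2→1: ·
e12 deliver 0→1: ·
e13 deliver 2→0: ·
e14 deliver 2→1: ·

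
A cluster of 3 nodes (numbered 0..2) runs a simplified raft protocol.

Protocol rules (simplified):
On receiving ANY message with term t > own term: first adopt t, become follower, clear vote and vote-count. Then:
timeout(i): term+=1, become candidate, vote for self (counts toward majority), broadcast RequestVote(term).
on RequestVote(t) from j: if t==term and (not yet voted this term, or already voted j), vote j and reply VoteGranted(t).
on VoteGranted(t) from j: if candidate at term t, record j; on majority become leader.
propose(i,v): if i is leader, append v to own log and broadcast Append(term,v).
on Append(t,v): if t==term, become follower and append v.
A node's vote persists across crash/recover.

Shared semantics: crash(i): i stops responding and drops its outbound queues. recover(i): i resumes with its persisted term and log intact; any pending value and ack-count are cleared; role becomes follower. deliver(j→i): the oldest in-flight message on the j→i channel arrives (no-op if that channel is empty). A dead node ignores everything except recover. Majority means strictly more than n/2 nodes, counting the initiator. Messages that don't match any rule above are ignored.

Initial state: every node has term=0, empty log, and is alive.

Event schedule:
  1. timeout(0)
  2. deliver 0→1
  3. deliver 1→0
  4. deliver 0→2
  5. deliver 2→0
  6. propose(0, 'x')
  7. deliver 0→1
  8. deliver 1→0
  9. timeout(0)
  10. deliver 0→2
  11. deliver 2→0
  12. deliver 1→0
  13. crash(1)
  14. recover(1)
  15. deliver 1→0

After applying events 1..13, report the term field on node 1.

[1] timeout(0) → N0(cand t1 [-])
[2] deliver 0→1 → N1(foll t1 [-])
[3] deliver 1→0 → N0(lead t1 [-])
[4] deliver 0→2 → N2(foll t1 [-])
[5] deliver 2→0 → ∅
[6] propose(0,'x') → N0(lead t1 [x])
[7] deliver 0→1 → N1(foll t1 [x])
[8] deliver 1→0 → ∅
[9] timeout(0) → N0(cand t2 [x])
[10] deliver 0→2 → N2(foll t1 [x])
[11] deliver 2→0 → ∅
[12] deliver 1→0 → ∅
[13] crash(1) → N1(✗foll t1 [x])

1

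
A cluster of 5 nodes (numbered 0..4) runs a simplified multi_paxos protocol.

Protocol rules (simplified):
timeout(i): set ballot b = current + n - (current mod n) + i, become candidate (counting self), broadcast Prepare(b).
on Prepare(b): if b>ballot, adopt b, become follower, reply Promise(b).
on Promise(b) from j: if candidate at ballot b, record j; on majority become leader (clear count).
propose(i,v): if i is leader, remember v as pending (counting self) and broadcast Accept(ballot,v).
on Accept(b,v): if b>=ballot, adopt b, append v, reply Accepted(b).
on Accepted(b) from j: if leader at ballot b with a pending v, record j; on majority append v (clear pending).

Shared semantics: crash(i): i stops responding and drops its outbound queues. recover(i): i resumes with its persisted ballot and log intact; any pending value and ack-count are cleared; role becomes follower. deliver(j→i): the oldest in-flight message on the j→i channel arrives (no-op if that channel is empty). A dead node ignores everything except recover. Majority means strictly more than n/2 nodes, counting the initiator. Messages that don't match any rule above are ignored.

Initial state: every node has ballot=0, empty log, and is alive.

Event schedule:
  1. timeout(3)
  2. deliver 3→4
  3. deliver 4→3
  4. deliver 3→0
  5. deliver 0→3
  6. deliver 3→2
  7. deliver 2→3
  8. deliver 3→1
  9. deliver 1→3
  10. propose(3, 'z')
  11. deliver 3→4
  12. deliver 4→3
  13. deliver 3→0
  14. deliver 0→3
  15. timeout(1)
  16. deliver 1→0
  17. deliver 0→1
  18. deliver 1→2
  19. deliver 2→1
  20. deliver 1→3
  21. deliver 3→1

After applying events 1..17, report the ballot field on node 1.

11

step 1 timeout(3): 3={cand,b=8,log=-}
step 2 deliver 3→4: 4={foll,b=8,log=-}
step 3 deliver 4→3: —
step 4 deliver 3→0: 0={foll,b=8,log=-}
step 5 deliver 0→3: 3={lead,b=8,log=-}
step 6 deliver 3→2: 2={foll,b=8,log=-}
step 7 deliver 2→3: —
step 8 deliver 3→1: 1={foll,b=8,log=-}
step 9 deliver 1→3: —
step 10 propose(3,'z'): —
step 11 deliver 3→4: 4={foll,b=8,log=z}
step 12 deliver 4→3: —
step 13 deliver 3→0: 0={foll,b=8,log=z}
step 14 deliver 0→3: 3={lead,b=8,log=z}
step 15 timeout(1): 1={cand,b=11,log=-}
step 16 deliver 1→0: 0={foll,b=11,log=z}
step 17 deliver 0→1: —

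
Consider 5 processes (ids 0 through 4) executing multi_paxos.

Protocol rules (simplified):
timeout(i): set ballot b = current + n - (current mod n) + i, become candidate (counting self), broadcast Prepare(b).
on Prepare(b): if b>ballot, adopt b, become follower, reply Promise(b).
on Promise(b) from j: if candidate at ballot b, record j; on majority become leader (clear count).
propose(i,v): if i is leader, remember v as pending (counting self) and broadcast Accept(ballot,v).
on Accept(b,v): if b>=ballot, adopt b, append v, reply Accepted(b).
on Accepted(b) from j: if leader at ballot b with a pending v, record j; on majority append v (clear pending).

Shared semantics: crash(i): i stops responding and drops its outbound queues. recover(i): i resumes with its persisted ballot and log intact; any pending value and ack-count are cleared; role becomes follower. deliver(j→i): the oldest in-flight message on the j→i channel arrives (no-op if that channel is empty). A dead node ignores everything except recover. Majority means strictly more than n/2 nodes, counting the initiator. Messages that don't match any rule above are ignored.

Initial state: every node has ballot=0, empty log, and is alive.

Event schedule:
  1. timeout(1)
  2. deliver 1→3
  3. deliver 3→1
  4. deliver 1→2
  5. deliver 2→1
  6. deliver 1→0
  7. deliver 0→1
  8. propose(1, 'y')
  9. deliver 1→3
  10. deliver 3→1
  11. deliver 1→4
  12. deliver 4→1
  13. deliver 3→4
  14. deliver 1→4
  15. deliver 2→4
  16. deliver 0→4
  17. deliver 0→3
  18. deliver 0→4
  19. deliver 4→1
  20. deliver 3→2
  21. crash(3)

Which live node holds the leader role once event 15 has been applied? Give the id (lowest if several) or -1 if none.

1

e1 timeout(1): 1[cand,b=6,-]
e2 deliver 1→3: 3[foll,b=6,-]
e3 deliver 3→1: ·
e4 deliver 1→2: 2[foll,b=6,-]
e5 deliver 2→1: 1[lead,b=6,-]
e6 deliver 1→0: 0[foll,b=6,-]
e7 deliver 0→1: ·
e8 propose(1,'y'): ·
e9 deliver 1→3: 3[foll,b=6,y]
e10 deliver 3→1: ·
e11 deliver 1→4: 4[foll,b=6,-]
e12 deliver 4→1: ·
e13 deliver 3→4: ·
e14 deliver 1→4: 4[foll,b=6,y]
e15 deliver 2→4: ·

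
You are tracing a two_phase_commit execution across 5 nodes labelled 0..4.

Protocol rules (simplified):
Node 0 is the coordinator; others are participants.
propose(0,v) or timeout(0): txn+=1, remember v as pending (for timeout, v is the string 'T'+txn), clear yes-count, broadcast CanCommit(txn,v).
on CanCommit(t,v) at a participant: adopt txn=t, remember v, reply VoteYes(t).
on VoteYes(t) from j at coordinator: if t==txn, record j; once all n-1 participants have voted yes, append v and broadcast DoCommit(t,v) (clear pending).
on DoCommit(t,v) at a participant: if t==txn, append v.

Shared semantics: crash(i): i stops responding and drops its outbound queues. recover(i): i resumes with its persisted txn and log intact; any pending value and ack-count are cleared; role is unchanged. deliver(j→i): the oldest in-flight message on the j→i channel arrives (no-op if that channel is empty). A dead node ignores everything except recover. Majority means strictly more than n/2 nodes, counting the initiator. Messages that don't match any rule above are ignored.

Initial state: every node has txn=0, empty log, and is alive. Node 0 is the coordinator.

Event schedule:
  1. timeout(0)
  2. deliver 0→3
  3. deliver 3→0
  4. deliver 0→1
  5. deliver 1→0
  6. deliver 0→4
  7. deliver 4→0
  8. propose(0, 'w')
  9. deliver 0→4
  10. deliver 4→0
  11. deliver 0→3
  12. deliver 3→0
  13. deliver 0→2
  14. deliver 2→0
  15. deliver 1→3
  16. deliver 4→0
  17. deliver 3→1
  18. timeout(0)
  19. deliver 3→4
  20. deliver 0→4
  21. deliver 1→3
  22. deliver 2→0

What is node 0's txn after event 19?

e1 timeout(0): 0[coor,t=1,-]
e2 deliver 0→3: 3[part,t=1,-]
e3 deliver 3→0: ·
e4 deliver 0→1: 1[part,t=1,-]
e5 deliver 1→0: ·
e6 deliver 0→4: 4[part,t=1,-]
e7 deliver 4→0: ·
e8 propose(0,'w'): 0[coor,t=2,-]
e9 deliver 0→4: 4[part,t=2,-]
e10 deliver 4→0: ·
e11 deliver 0→3: 3[part,t=2,-]
e12 deliver 3→0: ·
e13 deliver 0→2: 2[part,t=1,-]
e14 deliver 2→0: ·
e15 deliver 1→3: ·
e16 deliver 4→0: ·
e17 deliver 3→1: ·
e18 timeout(0): 0[coor,t=3,-]
e19 deliver 3→4: ·

3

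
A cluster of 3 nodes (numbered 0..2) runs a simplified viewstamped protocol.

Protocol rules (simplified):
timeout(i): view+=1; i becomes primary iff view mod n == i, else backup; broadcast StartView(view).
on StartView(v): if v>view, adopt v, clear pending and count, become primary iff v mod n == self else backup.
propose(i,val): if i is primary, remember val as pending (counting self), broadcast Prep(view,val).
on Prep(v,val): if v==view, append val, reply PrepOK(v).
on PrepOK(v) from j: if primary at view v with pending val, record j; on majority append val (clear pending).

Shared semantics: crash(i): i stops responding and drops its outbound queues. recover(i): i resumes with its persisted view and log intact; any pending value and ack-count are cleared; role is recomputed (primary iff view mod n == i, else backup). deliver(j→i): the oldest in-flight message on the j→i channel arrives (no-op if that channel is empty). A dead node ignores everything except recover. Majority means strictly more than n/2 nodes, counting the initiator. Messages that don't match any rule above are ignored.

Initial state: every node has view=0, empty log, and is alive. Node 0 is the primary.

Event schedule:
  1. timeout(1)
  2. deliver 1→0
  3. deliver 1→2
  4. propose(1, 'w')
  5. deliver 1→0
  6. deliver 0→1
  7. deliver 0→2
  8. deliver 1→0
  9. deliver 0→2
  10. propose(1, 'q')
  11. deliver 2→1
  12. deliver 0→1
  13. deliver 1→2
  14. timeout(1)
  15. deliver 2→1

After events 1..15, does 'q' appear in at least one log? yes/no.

no

[1] timeout(1) → N1(prim v1 [-])
[2] deliver 1→0 → N0(back v1 [-])
[3] deliver 1→2 → N2(back v1 [-])
[4] propose(1,'w') → ∅
[5] deliver 1→0 → N0(back v1 [w])
[6] deliver 0→1 → N1(prim v1 [w])
[7] deliver 0→2 → ∅
[8] deliver 1→0 → ∅
[9] deliver 0→2 → ∅
[10] propose(1,'q') → ∅
[11] deliver 2→1 → ∅
[12] deliver 0→1 → ∅
[13] deliver 1→2 → N2(back v1 [w])
[14] timeout(1) → N1(back v2 [w])
[15] deliver 2→1 → ∅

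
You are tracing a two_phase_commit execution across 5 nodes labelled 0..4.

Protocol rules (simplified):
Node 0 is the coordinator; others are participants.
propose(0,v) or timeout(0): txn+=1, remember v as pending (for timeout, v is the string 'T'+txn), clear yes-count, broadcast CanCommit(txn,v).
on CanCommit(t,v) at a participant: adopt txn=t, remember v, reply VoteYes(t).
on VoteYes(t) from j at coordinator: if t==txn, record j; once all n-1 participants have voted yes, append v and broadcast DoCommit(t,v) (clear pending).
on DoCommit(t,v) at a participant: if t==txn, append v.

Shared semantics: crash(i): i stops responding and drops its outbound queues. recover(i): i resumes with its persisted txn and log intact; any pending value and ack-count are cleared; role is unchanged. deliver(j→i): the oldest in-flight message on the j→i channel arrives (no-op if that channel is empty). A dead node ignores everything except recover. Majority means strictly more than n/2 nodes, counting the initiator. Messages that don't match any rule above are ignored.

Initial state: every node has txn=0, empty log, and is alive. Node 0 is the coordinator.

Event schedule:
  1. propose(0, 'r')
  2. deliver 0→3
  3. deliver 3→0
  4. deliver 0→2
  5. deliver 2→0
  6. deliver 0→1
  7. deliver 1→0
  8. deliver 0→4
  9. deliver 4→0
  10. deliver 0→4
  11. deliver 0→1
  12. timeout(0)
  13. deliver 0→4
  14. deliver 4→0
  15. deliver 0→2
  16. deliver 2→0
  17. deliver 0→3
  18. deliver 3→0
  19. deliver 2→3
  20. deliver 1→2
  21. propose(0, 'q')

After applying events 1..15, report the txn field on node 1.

e1 propose(0,'r'): 0[coor,t=1,-]
e2 deliver 0→3: 3[part,t=1,-]
e3 deliver 3→0: ·
e4 deliver 0→2: 2[part,t=1,-]
e5 deliver 2→0: ·
e6 deliver 0→1: 1[part,t=1,-]
e7 deliver 1→0: ·
e8 deliver 0→4: 4[part,t=1,-]
e9 deliver 4→0: 0[coor,t=1,r]
e10 deliver 0→4: 4[part,t=1,r]
e11 deliver 0→1: 1[part,t=1,r]
e12 timeout(0): 0[coor,t=2,r]
e13 deliver 0→4: 4[part,t=2,r]
e14 deliver 4→0: ·
e15 deliver 0→2: 2[part,t=1,r]

1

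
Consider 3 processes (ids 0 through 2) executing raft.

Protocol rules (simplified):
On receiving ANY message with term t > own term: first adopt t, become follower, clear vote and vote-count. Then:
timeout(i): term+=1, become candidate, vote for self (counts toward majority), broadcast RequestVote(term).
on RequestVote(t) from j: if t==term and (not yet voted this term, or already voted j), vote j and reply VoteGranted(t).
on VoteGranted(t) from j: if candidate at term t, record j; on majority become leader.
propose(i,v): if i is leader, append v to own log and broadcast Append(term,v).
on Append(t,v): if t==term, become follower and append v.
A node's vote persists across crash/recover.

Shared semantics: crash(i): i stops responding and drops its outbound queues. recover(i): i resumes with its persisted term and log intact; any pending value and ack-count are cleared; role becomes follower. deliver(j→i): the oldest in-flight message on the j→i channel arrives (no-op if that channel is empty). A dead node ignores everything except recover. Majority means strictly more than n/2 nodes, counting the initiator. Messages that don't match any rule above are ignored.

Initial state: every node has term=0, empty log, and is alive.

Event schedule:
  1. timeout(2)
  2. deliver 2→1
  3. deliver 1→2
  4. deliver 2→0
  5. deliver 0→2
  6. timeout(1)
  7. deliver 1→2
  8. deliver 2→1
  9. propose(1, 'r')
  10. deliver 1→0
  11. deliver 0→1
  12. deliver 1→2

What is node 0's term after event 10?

2

e1 timeout(2): 2[cand,t=1,-]
e2 deliver 2→1: 1[foll,t=1,-]
e3 deliver 1→2: 2[lead,t=1,-]
e4 deliver 2→0: 0[foll,t=1,-]
e5 deliver 0→2: ·
e6 timeout(1): 1[cand,t=2,-]
e7 deliver 1→2: 2[foll,t=2,-]
e8 deliver 2→1: 1[lead,t=2,-]
e9 propose(1,'r'): 1[lead,t=2,r]
e10 deliver 1→0: 0[foll,t=2,-]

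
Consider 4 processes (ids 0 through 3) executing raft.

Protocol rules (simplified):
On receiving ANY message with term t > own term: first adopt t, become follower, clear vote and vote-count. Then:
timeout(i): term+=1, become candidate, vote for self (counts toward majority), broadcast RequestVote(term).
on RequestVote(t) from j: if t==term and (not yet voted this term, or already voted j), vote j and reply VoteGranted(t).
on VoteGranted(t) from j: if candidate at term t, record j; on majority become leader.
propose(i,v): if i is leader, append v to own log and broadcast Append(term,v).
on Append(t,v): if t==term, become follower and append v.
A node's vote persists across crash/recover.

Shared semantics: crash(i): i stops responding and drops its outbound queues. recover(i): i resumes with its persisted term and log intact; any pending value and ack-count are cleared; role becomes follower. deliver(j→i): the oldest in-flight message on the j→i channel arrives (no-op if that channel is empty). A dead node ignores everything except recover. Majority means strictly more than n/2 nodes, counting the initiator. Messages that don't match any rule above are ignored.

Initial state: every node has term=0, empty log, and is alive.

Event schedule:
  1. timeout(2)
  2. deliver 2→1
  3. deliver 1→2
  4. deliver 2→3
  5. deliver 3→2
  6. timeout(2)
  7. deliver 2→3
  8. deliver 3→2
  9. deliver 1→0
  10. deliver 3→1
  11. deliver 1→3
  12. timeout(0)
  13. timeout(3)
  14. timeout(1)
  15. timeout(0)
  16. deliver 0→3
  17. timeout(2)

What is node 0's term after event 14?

1

e1 timeout(2): 2[cand,t=1,-]
e2 deliver 2→1: 1[foll,t=1,-]
e3 deliver 1→2: ·
e4 deliver 2→3: 3[foll,t=1,-]
e5 deliver 3→2: 2[lead,t=1,-]
e6 timeout(2): 2[cand,t=2,-]
e7 deliver 2→3: 3[foll,t=2,-]
e8 deliver 3→2: ·
e9 deliver 1→0: ·
e10 deliver 3→1: ·
e11 deliver 1→3: ·
e12 timeout(0): 0[cand,t=1,-]
e13 timeout(3): 3[cand,t=3,-]
e14 timeout(1): 1[cand,t=2,-]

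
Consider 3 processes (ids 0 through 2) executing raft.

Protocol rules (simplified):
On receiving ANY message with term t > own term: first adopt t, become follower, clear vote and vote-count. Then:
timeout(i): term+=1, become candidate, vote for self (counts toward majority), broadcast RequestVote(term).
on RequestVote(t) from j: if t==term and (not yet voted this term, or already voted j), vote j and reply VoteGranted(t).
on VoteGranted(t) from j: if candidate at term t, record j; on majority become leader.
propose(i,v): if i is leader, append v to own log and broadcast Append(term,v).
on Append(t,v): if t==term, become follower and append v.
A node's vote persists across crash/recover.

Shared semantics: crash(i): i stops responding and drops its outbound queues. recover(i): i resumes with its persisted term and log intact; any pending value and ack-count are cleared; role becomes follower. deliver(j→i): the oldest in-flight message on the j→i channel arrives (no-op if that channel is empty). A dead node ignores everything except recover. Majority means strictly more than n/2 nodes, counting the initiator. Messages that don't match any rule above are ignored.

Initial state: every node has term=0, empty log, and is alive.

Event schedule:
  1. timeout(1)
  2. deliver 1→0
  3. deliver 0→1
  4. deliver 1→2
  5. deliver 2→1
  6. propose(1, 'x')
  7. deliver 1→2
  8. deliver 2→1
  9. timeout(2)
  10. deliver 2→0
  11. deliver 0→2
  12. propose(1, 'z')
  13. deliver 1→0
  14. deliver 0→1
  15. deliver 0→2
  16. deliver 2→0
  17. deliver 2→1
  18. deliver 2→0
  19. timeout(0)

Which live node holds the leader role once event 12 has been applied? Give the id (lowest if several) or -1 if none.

1. timeout(1):  <1:cand t1 ->
2. deliver 1→0:  <0:foll t1 ->
3. deliver 0→1:  <1:lead t1 ->
4. deliver 1→2:  <2:foll t1 ->
5. deliver 2→1:  nop
6. propose(1,'x'):  <1:lead t1 x>
7. deliver 1→2:  <2:foll t1 x>
8. deliver 2→1:  nop
9. timeout(2):  <2:cand t2 x>
10. deliver 2→0:  <0:foll t2 ->
11. deliver 0→2:  <2:lead t2 x>
12. propose(1,'z'):  <1:lead t1 x,z>

1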